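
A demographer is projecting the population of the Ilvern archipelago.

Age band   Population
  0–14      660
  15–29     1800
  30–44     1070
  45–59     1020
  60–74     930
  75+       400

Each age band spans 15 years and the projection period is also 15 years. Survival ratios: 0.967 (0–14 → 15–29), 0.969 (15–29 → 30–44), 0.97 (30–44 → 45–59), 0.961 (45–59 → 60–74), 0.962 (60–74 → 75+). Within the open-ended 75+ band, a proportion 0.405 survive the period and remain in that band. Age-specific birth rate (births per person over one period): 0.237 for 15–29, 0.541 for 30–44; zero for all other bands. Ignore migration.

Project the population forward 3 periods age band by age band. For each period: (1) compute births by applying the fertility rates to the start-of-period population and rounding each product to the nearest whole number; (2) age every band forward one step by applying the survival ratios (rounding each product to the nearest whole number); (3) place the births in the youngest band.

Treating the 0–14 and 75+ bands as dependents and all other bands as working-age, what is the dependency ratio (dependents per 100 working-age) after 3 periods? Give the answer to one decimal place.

Period 1:
Births: 1800 × 0.237 = 427 ; 1070 × 0.541 = 579 ⇒ total 1006
15–29: 660 × 0.967 = 638
30–44: 1800 × 0.969 = 1744
45–59: 1070 × 0.97 = 1038
60–74: 1020 × 0.961 = 980
75+: 930 × 0.962 + 400 × 0.405 = 895 + 162 = 1057
End of period: [1006, 638, 1744, 1038, 980, 1057]
Period 2:
Births: 638 × 0.237 = 151 ; 1744 × 0.541 = 944 ⇒ total 1095
15–29: 1006 × 0.967 = 973
30–44: 638 × 0.969 = 618
45–59: 1744 × 0.97 = 1692
60–74: 1038 × 0.961 = 998
75+: 980 × 0.962 + 1057 × 0.405 = 943 + 428 = 1371
End of period: [1095, 973, 618, 1692, 998, 1371]
Period 3:
Births: 973 × 0.237 = 231 ; 618 × 0.541 = 334 ⇒ total 565
15–29: 1095 × 0.967 = 1059
30–44: 973 × 0.969 = 943
45–59: 618 × 0.97 = 599
60–74: 1692 × 0.961 = 1626
75+: 998 × 0.962 + 1371 × 0.405 = 960 + 555 = 1515
End of period: [565, 1059, 943, 599, 1626, 1515]
Dependents (band 0–14 + band 75+) = 565 + 1515 = 2080; working-age = 4227; ratio = 2080/4227 × 100 = 49.2

49.2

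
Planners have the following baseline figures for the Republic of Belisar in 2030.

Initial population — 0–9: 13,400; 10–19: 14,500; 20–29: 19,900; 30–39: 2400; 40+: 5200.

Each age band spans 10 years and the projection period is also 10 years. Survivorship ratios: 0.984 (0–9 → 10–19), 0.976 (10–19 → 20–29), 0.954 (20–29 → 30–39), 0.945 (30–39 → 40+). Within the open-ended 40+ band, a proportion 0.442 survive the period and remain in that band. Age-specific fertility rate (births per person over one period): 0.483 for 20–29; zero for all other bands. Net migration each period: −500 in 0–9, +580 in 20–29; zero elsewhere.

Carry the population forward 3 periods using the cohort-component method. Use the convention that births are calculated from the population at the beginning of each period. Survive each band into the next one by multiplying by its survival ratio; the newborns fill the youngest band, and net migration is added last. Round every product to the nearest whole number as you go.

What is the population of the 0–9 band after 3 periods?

Period 1:
Births: 19900 * 0.483 = 9612
10–19: 13400 * 0.984 = 13186
20–29: 14500 * 0.976 = 14152
30–39: 19900 * 0.954 = 18985
40+: 2400 * 0.945 + 5200 * 0.442 = 2268 + 2298 = 4566
Net migration: 0–9 − 500 → 9112; 20–29 + 580 → 14732
End of period: [9112, 13186, 14732, 18985, 4566]
Period 2:
Births: 14732 * 0.483 = 7116
10–19: 9112 * 0.984 = 8966
20–29: 13186 * 0.976 = 12870
30–39: 14732 * 0.954 = 14054
40+: 18985 * 0.945 + 4566 * 0.442 = 17941 + 2018 = 19959
Net migration: 0–9 − 500 → 6616; 20–29 + 580 → 13450
End of period: [6616, 8966, 13450, 14054, 19959]
Period 3:
Births: 13450 * 0.483 = 6496
10–19: 6616 * 0.984 = 6510
20–29: 8966 * 0.976 = 8751
30–39: 13450 * 0.954 = 12831
40+: 14054 * 0.945 + 19959 * 0.442 = 13281 + 8822 = 22103
Net migration: 0–9 − 500 → 5996; 20–29 + 580 → 9331
End of period: [5996, 6510, 9331, 12831, 22103]

5996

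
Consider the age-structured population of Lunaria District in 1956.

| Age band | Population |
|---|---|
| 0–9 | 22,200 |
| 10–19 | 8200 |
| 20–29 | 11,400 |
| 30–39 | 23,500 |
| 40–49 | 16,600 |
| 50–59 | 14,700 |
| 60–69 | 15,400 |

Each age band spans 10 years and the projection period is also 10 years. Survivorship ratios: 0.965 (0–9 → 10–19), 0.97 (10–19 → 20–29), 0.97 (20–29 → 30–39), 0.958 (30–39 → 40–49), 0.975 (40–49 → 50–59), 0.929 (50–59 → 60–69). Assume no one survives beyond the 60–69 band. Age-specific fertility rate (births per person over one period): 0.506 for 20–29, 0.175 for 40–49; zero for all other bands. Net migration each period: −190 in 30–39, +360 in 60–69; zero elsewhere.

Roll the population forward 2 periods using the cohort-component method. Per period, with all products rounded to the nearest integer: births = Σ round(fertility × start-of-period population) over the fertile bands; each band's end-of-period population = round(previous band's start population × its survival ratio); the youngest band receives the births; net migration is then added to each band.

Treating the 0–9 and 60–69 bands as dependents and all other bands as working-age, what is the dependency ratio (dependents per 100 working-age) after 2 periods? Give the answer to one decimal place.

Call the groups 1 to 7, youngest first.
After projecting period 1:
Births: 11400 * 0.506 = 5768 ; 16600 * 0.175 = 2905 → 8673
Group 2: 22200 * 0.965 = 21423
Group 3: 8200 * 0.97 = 7954
Group 4: 11400 * 0.97 = 11058
Group 5: 23500 * 0.958 = 22513
Group 6: 16600 * 0.975 = 16185
Group 7: 14700 * 0.929 = 13656
Net migration: Group 4 − 190 → 10868; Group 7 + 360 → 14016
End of period: [8673, 21423, 7954, 10868, 22513, 16185, 14016]
After projecting period 2:
Births: 7954 * 0.506 = 4025 ; 22513 * 0.175 = 3940 → 7965
Group 2: 8673 * 0.965 = 8369
Group 3: 21423 * 0.97 = 20780
Group 4: 7954 * 0.97 = 7715
Group 5: 10868 * 0.958 = 10412
Group 6: 22513 * 0.975 = 21950
Group 7: 16185 * 0.929 = 15036
Net migration: Group 4 − 190 → 7525; Group 7 + 360 → 15396
End of period: [7965, 8369, 20780, 7525, 10412, 21950, 15396]
Dependents (band 0–9 + band 60–69) = 7965 + 15396 = 23361; working-age = 69036; ratio = 23361/69036 × 100 = 33.8

33.8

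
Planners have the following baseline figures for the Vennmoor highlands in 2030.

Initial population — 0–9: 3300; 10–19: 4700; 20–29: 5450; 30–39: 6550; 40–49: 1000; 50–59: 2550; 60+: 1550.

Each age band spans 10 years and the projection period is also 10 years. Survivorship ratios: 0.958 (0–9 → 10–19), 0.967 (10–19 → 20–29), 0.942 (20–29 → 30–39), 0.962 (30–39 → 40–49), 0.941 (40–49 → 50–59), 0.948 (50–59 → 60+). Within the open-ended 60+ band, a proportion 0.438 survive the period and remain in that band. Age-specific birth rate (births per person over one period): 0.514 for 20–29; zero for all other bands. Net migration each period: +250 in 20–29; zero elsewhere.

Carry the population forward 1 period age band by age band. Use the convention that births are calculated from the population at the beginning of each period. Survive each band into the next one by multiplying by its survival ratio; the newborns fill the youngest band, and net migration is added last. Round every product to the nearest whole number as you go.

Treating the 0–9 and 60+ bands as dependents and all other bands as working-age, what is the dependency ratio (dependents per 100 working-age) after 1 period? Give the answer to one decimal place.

Period 1.
Births: 5450 * 0.514 = 2801
10–19: 3300 * 0.958 = 3161
20–29: 4700 * 0.967 = 4545
30–39: 5450 * 0.942 = 5134
40–49: 6550 * 0.962 = 6301
50–59: 1000 * 0.941 = 941
60+: 2550 * 0.948 + 1550 * 0.438 = 2417 + 679 = 3096
Net migration: 20–29 + 250 → 4795
→ [2801, 3161, 4795, 5134, 6301, 941, 3096]
Dependents (band 0–9 + band 60+) = 2801 + 3096 = 5897; working-age = 20332; ratio = 5897/20332 × 100 = 29.0

29.0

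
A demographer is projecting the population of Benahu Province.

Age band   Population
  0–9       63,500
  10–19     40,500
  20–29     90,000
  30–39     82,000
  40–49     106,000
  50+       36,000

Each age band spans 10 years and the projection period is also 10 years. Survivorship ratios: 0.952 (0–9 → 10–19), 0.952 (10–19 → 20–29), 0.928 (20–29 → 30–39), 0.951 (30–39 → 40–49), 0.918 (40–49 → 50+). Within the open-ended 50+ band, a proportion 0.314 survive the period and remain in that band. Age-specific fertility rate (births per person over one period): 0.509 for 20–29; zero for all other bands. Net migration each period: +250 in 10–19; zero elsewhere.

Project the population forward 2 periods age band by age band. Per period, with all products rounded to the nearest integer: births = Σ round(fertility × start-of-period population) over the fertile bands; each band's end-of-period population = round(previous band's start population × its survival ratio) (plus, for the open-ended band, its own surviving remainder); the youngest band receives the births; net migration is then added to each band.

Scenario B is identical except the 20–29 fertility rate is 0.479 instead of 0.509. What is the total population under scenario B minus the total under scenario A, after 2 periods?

After projecting period 1:
Births: 90000 × 0.509 = 45810
10–19: 63500 × 0.952 = 60452
20–29: 40500 × 0.952 = 38556
30–39: 90000 × 0.928 = 83520
40–49: 82000 × 0.951 = 77982
50+: 106000 × 0.918 + 36000 × 0.314 = 97308 + 11304 = 108612
Net migration: 10–19 + 250 → 60702
End of period: [45810, 60702, 38556, 83520, 77982, 108612]
After projecting period 2:
Births: 38556 × 0.509 = 19625
10–19: 45810 × 0.952 = 43611
20–29: 60702 × 0.952 = 57788
30–39: 38556 × 0.928 = 35780
40–49: 83520 × 0.951 = 79428
50+: 77982 × 0.918 + 108612 × 0.314 = 71587 + 34104 = 105691
Net migration: 10–19 + 250 → 43861
End of period: [19625, 43861, 57788, 35780, 79428, 105691]
Scenario A total after 2 periods: 342173
Scenario B projection —
After projecting period 1:
Births: 90000 × 0.479 = 43110
10–19: 63500 × 0.952 = 60452
20–29: 40500 × 0.952 = 38556
30–39: 90000 × 0.928 = 83520
40–49: 82000 × 0.951 = 77982
50+: 106000 × 0.918 + 36000 × 0.314 = 97308 + 11304 = 108612
Net migration: 10–19 + 250 → 60702
End of period: [43110, 60702, 38556, 83520, 77982, 108612]
After projecting period 2:
Births: 38556 × 0.479 = 18468
10–19: 43110 × 0.952 = 41041
20–29: 60702 × 0.952 = 57788
30–39: 38556 × 0.928 = 35780
40–49: 83520 × 0.951 = 79428
50+: 77982 × 0.918 + 108612 × 0.314 = 71587 + 34104 = 105691
Net migration: 10–19 + 250 → 41291
End of period: [18468, 41291, 57788, 35780, 79428, 105691]
Scenario B total after 2 periods: 338446
Difference B − A = 338446 − 342173 = -3727

-3727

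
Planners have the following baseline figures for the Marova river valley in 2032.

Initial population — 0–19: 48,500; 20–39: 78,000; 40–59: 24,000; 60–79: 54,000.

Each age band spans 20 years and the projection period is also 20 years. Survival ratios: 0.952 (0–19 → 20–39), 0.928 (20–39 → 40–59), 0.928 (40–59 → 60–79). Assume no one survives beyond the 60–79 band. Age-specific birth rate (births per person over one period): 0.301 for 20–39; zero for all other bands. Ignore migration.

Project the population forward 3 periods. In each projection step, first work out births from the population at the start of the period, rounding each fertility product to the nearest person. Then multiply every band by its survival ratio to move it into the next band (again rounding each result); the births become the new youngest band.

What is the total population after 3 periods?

Let band 1 be 0–19 through band 4 = 60–79.
[period 1]
Births: 78000 * 0.301 = 23478
Band 2: 48500 * 0.952 = 46172
Band 3: 78000 * 0.928 = 72384
Band 4: 24000 * 0.928 = 22272
Giving 23478 / 46172 / 72384 / 22272.
[period 2]
Births: 46172 * 0.301 = 13898
Band 2: 23478 * 0.952 = 22351
Band 3: 46172 * 0.928 = 42848
Band 4: 72384 * 0.928 = 67172
Giving 13898 / 22351 / 42848 / 67172.
[period 3]
Births: 22351 * 0.301 = 6728
Band 2: 13898 * 0.952 = 13231
Band 3: 22351 * 0.928 = 20742
Band 4: 42848 * 0.928 = 39763
Giving 6728 / 13231 / 20742 / 39763.
Total after period 3: 6728 + 13231 + 20742 + 39763 = 80464

80464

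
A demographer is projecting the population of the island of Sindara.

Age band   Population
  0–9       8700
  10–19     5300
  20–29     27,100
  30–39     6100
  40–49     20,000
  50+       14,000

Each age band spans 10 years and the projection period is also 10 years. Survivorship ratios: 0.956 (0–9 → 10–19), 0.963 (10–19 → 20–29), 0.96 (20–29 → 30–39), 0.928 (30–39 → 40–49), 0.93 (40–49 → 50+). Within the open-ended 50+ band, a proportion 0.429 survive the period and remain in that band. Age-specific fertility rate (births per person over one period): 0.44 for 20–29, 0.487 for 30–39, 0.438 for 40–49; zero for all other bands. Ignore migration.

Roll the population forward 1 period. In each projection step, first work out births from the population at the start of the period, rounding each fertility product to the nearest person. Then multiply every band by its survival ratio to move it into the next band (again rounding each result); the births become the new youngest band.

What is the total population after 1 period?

93359

[period 1]
Births: 27100 × 0.44 = 11924, 6100 × 0.487 = 2971, 20000 × 0.438 = 8760 — total 23655
10–19: 8700 × 0.956 = 8317
20–29: 5300 × 0.963 = 5104
30–39: 27100 × 0.96 = 26016
40–49: 6100 × 0.928 = 5661
50+: 20000 × 0.93 + 14000 × 0.429 = 18600 + 6006 = 24606
End of period: [23655, 8317, 5104, 26016, 5661, 24606]
Total after period 1: 23655 + 8317 + 5104 + 26016 + 5661 + 24606 = 93359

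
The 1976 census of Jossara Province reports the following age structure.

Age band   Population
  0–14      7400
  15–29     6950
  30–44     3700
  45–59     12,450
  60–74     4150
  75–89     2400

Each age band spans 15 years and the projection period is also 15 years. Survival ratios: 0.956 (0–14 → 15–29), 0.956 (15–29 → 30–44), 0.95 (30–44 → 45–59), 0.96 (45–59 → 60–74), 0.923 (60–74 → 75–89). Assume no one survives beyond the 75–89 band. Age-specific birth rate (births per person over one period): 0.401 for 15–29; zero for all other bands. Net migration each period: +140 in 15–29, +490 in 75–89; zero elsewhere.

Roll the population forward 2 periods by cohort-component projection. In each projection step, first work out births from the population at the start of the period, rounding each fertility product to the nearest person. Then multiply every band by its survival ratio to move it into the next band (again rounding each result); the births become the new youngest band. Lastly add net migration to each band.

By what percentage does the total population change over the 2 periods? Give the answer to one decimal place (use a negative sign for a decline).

Let band 1 be 0–14 through band 6 = 75–89.
After projecting period 1:
Births: 6950 × 0.401 = 2787
Band 2: 7400 × 0.956 = 7074
Band 3: 6950 × 0.956 = 6644
Band 4: 3700 × 0.95 = 3515
Band 5: 12450 × 0.96 = 11952
Band 6: 4150 × 0.923 = 3830
Net migration: Band 2 + 140 → 7214; Band 6 + 490 → 4320
End of period: [2787, 7214, 6644, 3515, 11952, 4320]
After projecting period 2:
Births: 7214 × 0.401 = 2893
Band 2: 2787 × 0.956 = 2664
Band 3: 7214 × 0.956 = 6897
Band 4: 6644 × 0.95 = 6312
Band 5: 3515 × 0.96 = 3374
Band 6: 11952 × 0.923 = 11032
Net migration: Band 2 + 140 → 2804; Band 6 + 490 → 11522
End of period: [2893, 2804, 6897, 6312, 3374, 11522]
Total: 37050 → 33802; change = -3248; percentage change = -8.8%

-8.8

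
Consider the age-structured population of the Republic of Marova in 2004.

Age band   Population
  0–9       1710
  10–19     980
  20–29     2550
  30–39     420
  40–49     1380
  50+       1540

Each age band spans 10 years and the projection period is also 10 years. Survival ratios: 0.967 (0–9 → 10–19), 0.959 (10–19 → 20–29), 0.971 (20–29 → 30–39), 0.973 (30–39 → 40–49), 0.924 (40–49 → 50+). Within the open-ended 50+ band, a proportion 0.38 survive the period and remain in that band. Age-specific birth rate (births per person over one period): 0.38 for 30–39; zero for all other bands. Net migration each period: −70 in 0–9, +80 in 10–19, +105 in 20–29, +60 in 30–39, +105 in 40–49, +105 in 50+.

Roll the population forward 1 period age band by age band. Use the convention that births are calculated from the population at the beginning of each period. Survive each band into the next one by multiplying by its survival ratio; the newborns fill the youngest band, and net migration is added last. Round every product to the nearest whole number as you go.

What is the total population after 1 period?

[period 1]
Births: 420 * 0.38 = 160
10–19: 1710 * 0.967 = 1654
20–29: 980 * 0.959 = 940
30–39: 2550 * 0.971 = 2476
40–49: 420 * 0.973 = 409
50+: 1380 * 0.924 + 1540 * 0.38 = 1275 + 585 = 1860
Net migration: 0–9 − 70 → 90; 10–19 + 80 → 1734; 20–29 + 105 → 1045; 30–39 + 60 → 2536; 40–49 + 105 → 514; 50+ + 105 → 1965
End of period: [90, 1734, 1045, 2536, 514, 1965]
Total after period 1: 90 + 1734 + 1045 + 2536 + 514 + 1965 = 7884

7884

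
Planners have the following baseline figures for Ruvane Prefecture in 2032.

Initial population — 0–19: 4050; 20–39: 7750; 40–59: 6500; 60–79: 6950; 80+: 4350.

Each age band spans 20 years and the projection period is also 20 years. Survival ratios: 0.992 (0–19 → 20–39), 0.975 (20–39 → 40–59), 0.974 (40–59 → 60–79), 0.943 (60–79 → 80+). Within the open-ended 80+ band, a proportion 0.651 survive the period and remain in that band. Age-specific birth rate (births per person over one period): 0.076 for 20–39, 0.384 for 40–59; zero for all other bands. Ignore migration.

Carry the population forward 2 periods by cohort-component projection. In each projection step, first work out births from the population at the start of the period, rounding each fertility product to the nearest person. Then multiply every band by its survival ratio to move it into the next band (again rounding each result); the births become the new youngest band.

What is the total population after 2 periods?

29625

After projecting period 1:
Births: 7750 × 0.076 = 589 ; 6500 × 0.384 = 2496 ⇒ total 3085
20–39: 4050 × 0.992 = 4018
40–59: 7750 × 0.975 = 7556
60–79: 6500 × 0.974 = 6331
80+: 6950 × 0.943 + 4350 × 0.651 = 6554 + 2832 = 9386
Population now: 0–19=3085, 20–39=4018, 40–59=7556, 60–79=6331, 80+=9386
After projecting period 2:
Births: 4018 × 0.076 = 305 ; 7556 × 0.384 = 2902 ⇒ total 3207
20–39: 3085 × 0.992 = 3060
40–59: 4018 × 0.975 = 3918
60–79: 7556 × 0.974 = 7360
80+: 6331 × 0.943 + 9386 × 0.651 = 5970 + 6110 = 12080
Population now: 0–19=3207, 20–39=3060, 40–59=3918, 60–79=7360, 80+=12080
Total after period 2: 3207 + 3060 + 3918 + 7360 + 12080 = 29625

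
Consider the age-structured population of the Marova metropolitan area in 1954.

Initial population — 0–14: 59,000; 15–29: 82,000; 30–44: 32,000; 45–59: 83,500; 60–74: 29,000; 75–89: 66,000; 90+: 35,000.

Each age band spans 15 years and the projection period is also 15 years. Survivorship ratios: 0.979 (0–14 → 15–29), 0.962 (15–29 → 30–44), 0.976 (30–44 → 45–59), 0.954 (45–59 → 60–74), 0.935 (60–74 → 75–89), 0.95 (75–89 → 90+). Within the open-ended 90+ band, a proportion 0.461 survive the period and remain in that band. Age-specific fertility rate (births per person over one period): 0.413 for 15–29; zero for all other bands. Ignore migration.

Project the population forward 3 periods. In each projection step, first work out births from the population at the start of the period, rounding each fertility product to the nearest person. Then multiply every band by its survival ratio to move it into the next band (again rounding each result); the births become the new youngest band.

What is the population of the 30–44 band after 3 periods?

Let group 1 be 0–14 through group 7 = 90+.
Period 1:
Births: 82000 × 0.413 = 33866
Group 2: 59000 × 0.979 = 57761
Group 3: 82000 × 0.962 = 78884
Group 4: 32000 × 0.976 = 31232
Group 5: 83500 × 0.954 = 79659
Group 6: 29000 × 0.935 = 27115
Group 7: 66000 × 0.95 + 35000 × 0.461 = 62700 + 16135 = 78835
Giving 33866 / 57761 / 78884 / 31232 / 79659 / 27115 / 78835.
Period 2:
Births: 57761 × 0.413 = 23855
Group 2: 33866 × 0.979 = 33155
Group 3: 57761 × 0.962 = 55566
Group 4: 78884 × 0.976 = 76991
Group 5: 31232 × 0.954 = 29795
Group 6: 79659 × 0.935 = 74481
Group 7: 27115 × 0.95 + 78835 × 0.461 = 25759 + 36343 = 62102
Giving 23855 / 33155 / 55566 / 76991 / 29795 / 74481 / 62102.
Period 3:
Births: 33155 × 0.413 = 13693
Group 2: 23855 × 0.979 = 23354
Group 3: 33155 × 0.962 = 31895
Group 4: 55566 × 0.976 = 54232
Group 5: 76991 × 0.954 = 73449
Group 6: 29795 × 0.935 = 27858
Group 7: 74481 × 0.95 + 62102 × 0.461 = 70757 + 28629 = 99386
Giving 13693 / 23354 / 31895 / 54232 / 73449 / 27858 / 99386.

31895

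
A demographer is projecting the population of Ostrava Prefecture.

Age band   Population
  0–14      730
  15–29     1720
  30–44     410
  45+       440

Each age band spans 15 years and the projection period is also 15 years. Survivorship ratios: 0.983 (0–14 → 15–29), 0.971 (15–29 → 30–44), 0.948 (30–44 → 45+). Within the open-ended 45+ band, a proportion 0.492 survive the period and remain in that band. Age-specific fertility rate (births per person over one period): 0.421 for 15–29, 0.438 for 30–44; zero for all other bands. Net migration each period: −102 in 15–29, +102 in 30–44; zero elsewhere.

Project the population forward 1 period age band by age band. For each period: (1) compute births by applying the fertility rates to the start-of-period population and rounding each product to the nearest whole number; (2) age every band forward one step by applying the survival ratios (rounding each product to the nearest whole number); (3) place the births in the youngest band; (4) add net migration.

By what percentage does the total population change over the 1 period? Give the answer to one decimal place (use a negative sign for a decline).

18.1

[period 1]
Births: 1720 × 0.421 = 724, 410 × 0.438 = 180 → total 904
15–29: 730 × 0.983 = 718
30–44: 1720 × 0.971 = 1670
45+: 410 × 0.948 + 440 × 0.492 = 389 + 216 = 605
Net migration: 15–29 − 102 → 616; 30–44 + 102 → 1772
End of period: [904, 616, 1772, 605]
Total: 3300 → 3897; change = 597; percentage change = 18.1%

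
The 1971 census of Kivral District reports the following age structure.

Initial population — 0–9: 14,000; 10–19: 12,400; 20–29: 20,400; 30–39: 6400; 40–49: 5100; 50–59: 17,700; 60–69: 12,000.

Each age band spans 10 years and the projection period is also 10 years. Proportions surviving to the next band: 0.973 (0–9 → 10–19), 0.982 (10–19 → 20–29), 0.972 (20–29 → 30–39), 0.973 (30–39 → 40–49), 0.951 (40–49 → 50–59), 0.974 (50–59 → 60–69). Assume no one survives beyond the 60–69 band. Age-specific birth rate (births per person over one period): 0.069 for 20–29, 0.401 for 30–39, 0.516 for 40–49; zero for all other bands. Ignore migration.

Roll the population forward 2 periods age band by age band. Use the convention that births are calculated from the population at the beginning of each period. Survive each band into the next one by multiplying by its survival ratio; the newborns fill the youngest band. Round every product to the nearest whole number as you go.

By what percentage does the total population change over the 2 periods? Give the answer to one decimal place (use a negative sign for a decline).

-16.4

Let group 1 be 0–9 through group 7 = 60–69.
Period 1:
Births: 20400 × 0.069 = 1408, 6400 × 0.401 = 2566, 5100 × 0.516 = 2632 — total 6606
Group 2: 14000 × 0.973 = 13622
Group 3: 12400 × 0.982 = 12177
Group 4: 20400 × 0.972 = 19829
Group 5: 6400 × 0.973 = 6227
Group 6: 5100 × 0.951 = 4850
Group 7: 17700 × 0.974 = 17240
End of period: [6606, 13622, 12177, 19829, 6227, 4850, 17240]
Period 2:
Births: 12177 × 0.069 = 840, 19829 × 0.401 = 7951, 6227 × 0.516 = 3213 — total 12004
Group 2: 6606 × 0.973 = 6428
Group 3: 13622 × 0.982 = 13377
Group 4: 12177 × 0.972 = 11836
Group 5: 19829 × 0.973 = 19294
Group 6: 6227 × 0.951 = 5922
Group 7: 4850 × 0.974 = 4724
End of period: [12004, 6428, 13377, 11836, 19294, 5922, 4724]
Total: 88000 → 73585; change = -14415; percentage change = -16.4%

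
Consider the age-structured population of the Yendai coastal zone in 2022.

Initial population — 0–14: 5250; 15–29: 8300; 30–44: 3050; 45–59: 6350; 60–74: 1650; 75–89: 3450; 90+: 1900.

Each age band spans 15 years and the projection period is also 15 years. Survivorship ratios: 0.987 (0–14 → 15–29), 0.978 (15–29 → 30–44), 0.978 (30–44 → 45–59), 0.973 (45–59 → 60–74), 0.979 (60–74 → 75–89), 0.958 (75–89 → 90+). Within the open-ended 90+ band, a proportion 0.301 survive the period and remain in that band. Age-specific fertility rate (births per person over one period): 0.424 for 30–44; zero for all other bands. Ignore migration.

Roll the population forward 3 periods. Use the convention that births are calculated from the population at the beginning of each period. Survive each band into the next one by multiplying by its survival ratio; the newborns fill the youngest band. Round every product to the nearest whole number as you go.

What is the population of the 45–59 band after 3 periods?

4957

Call the bands 1 to 7, youngest first.
[period 1]
Births: 3050 × 0.424 = 1293
Band 2: 5250 × 0.987 = 5182
Band 3: 8300 × 0.978 = 8117
Band 4: 3050 × 0.978 = 2983
Band 5: 6350 × 0.973 = 6179
Band 6: 1650 × 0.979 = 1615
Band 7: 3450 × 0.958 + 1900 × 0.301 = 3305 + 572 = 3877
End of period: [1293, 5182, 8117, 2983, 6179, 1615, 3877]
[period 2]
Births: 8117 × 0.424 = 3442
Band 2: 1293 × 0.987 = 1276
Band 3: 5182 × 0.978 = 5068
Band 4: 8117 × 0.978 = 7938
Band 5: 2983 × 0.973 = 2902
Band 6: 6179 × 0.979 = 6049
Band 7: 1615 × 0.958 + 3877 × 0.301 = 1547 + 1167 = 2714
End of period: [3442, 1276, 5068, 7938, 2902, 6049, 2714]
[period 3]
Births: 5068 × 0.424 = 2149
Band 2: 3442 × 0.987 = 3397
Band 3: 1276 × 0.978 = 1248
Band 4: 5068 × 0.978 = 4957
Band 5: 7938 × 0.973 = 7724
Band 6: 2902 × 0.979 = 2841
Band 7: 6049 × 0.958 + 2714 × 0.301 = 5795 + 817 = 6612
End of period: [2149, 3397, 1248, 4957, 7724, 2841, 6612]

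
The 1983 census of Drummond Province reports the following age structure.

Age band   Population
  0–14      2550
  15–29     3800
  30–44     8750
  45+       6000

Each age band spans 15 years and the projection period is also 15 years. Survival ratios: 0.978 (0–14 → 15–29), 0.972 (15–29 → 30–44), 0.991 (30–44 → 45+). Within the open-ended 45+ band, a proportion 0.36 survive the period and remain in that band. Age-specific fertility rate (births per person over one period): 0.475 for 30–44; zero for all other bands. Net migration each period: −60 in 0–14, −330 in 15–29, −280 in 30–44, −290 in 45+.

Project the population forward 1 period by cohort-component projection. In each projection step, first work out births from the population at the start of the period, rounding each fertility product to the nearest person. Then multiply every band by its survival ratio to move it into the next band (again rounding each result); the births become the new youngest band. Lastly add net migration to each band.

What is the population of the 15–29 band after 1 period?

[period 1]
Births: 8750 * 0.475 = 4156
15–29: 2550 * 0.978 = 2494
30–44: 3800 * 0.972 = 3694
45+: 8750 * 0.991 + 6000 * 0.36 = 8671 + 2160 = 10831
Net migration: 0–14 − 60 → 4096; 15–29 − 330 → 2164; 30–44 − 280 → 3414; 45+ − 290 → 10541
Giving 4096 / 2164 / 3414 / 10541.

2164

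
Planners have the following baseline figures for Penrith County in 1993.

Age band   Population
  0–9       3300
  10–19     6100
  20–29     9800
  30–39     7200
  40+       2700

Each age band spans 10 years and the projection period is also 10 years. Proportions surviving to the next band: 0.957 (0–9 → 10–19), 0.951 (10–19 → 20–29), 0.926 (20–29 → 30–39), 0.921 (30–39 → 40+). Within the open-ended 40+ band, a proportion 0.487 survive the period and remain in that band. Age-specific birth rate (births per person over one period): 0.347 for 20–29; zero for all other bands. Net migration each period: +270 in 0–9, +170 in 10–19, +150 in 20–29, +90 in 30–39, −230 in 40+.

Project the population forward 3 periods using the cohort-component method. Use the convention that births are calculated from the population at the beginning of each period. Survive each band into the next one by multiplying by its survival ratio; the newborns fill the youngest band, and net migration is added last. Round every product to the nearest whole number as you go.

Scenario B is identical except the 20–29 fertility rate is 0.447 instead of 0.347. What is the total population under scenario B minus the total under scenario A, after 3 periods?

(Bands numbered youngest = 1 to oldest = 5.)
[period 1]
Births: 9800 × 0.347 = 3401
Band 2: 3300 × 0.957 = 3158
Band 3: 6100 × 0.951 = 5801
Band 4: 9800 × 0.926 = 9075
Band 5: 7200 × 0.921 + 2700 × 0.487 = 6631 + 1315 = 7946
Net migration: Band 1 + 270 → 3671; Band 2 + 170 → 3328; Band 3 + 150 → 5951; Band 4 + 90 → 9165; Band 5 − 230 → 7716
Population now: 0–9=3671, 10–19=3328, 20–29=5951, 30–39=9165, 40+=7716
[period 2]
Births: 5951 × 0.347 = 2065
Band 2: 3671 × 0.957 = 3513
Band 3: 3328 × 0.951 = 3165
Band 4: 5951 × 0.926 = 5511
Band 5: 9165 × 0.921 + 7716 × 0.487 = 8441 + 3758 = 12199
Net migration: Band 1 + 270 → 2335; Band 2 + 170 → 3683; Band 3 + 150 → 3315; Band 4 + 90 → 5601; Band 5 − 230 → 11969
Population now: 0–9=2335, 10–19=3683, 20–29=3315, 30–39=5601, 40+=11969
[period 3]
Births: 3315 × 0.347 = 1150
Band 2: 2335 × 0.957 = 2235
Band 3: 3683 × 0.951 = 3503
Band 4: 3315 × 0.926 = 3070
Band 5: 5601 × 0.921 + 11969 × 0.487 = 5159 + 5829 = 10988
Net migration: Band 1 + 270 → 1420; Band 2 + 170 → 2405; Band 3 + 150 → 3653; Band 4 + 90 → 3160; Band 5 − 230 → 10758
Population now: 0–9=1420, 10–19=2405, 20–29=3653, 30–39=3160, 40+=10758
Scenario A total after 3 periods: 21396
Scenario B projection —
[period 1]
Births: 9800 × 0.447 = 4381
Band 2: 3300 × 0.957 = 3158
Band 3: 6100 × 0.951 = 5801
Band 4: 9800 × 0.926 = 9075
Band 5: 7200 × 0.921 + 2700 × 0.487 = 6631 + 1315 = 7946
Net migration: Band 1 + 270 → 4651; Band 2 + 170 → 3328; Band 3 + 150 → 5951; Band 4 + 90 → 9165; Band 5 − 230 → 7716
Population now: 0–9=4651, 10–19=3328, 20–29=5951, 30–39=9165, 40+=7716
[period 2]
Births: 5951 × 0.447 = 2660
Band 2: 4651 × 0.957 = 4451
Band 3: 3328 × 0.951 = 3165
Band 4: 5951 × 0.926 = 5511
Band 5: 9165 × 0.921 + 7716 × 0.487 = 8441 + 3758 = 12199
Net migration: Band 1 + 270 → 2930; Band 2 + 170 → 4621; Band 3 + 150 → 3315; Band 4 + 90 → 5601; Band 5 − 230 → 11969
Population now: 0–9=2930, 10–19=4621, 20–29=3315, 30–39=5601, 40+=11969
[period 3]
Births: 3315 × 0.447 = 1482
Band 2: 2930 × 0.957 = 2804
Band 3: 4621 × 0.951 = 4395
Band 4: 3315 × 0.926 = 3070
Band 5: 5601 × 0.921 + 11969 × 0.487 = 5159 + 5829 = 10988
Net migration: Band 1 + 270 → 1752; Band 2 + 170 → 2974; Band 3 + 150 → 4545; Band 4 + 90 → 3160; Band 5 − 230 → 10758
Population now: 0–9=1752, 10–19=2974, 20–29=4545, 30–39=3160, 40+=10758
Scenario B total after 3 periods: 23189
Difference B − A = 23189 − 21396 = 1793

1793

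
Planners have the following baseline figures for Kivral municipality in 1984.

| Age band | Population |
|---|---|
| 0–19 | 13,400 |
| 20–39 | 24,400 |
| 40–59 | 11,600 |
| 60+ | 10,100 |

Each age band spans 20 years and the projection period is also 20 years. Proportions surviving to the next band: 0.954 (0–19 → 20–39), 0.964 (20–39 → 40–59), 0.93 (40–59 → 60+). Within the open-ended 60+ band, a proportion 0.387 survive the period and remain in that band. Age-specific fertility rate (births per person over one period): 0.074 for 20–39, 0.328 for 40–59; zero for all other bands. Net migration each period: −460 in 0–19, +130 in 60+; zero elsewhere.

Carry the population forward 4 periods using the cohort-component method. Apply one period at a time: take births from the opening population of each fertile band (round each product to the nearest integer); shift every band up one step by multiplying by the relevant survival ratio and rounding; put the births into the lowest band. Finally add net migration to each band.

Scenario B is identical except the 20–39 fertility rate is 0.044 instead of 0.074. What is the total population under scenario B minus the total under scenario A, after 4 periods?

-1619

— Period 1 —
Births: 24400 × 0.074 = 1806 ; 11600 × 0.328 = 3805 ⇒ total 5611
20–39: 13400 × 0.954 = 12784
40–59: 24400 × 0.964 = 23522
60+: 11600 × 0.93 + 10100 × 0.387 = 10788 + 3909 = 14697
Net migration: 0–19 − 460 → 5151; 60+ + 130 → 14827
End of period: [5151, 12784, 23522, 14827]
— Period 2 —
Births: 12784 × 0.074 = 946 ; 23522 × 0.328 = 7715 ⇒ total 8661
20–39: 5151 × 0.954 = 4914
40–59: 12784 × 0.964 = 12324
60+: 23522 × 0.93 + 14827 × 0.387 = 21875 + 5738 = 27613
Net migration: 0–19 − 460 → 8201; 60+ + 130 → 27743
End of period: [8201, 4914, 12324, 27743]
— Period 3 —
Births: 4914 × 0.074 = 364 ; 12324 × 0.328 = 4042 ⇒ total 4406
20–39: 8201 × 0.954 = 7824
40–59: 4914 × 0.964 = 4737
60+: 12324 × 0.93 + 27743 × 0.387 = 11461 + 10737 = 22198
Net migration: 0–19 − 460 → 3946; 60+ + 130 → 22328
End of period: [3946, 7824, 4737, 22328]
— Period 4 —
Births: 7824 × 0.074 = 579 ; 4737 × 0.328 = 1554 ⇒ total 2133
20–39: 3946 × 0.954 = 3764
40–59: 7824 × 0.964 = 7542
60+: 4737 × 0.93 + 22328 × 0.387 = 4405 + 8641 = 13046
Net migration: 0–19 − 460 → 1673; 60+ + 130 → 13176
End of period: [1673, 3764, 7542, 13176]
Scenario A total after 4 periods: 26155
Scenario B projection —
— Period 1 —
Births: 24400 × 0.044 = 1074 ; 11600 × 0.328 = 3805 ⇒ total 4879
20–39: 13400 × 0.954 = 12784
40–59: 24400 × 0.964 = 23522
60+: 11600 × 0.93 + 10100 × 0.387 = 10788 + 3909 = 14697
Net migration: 0–19 − 460 → 4419; 60+ + 130 → 14827
End of period: [4419, 12784, 23522, 14827]
— Period 2 —
Births: 12784 × 0.044 = 562 ; 23522 × 0.328 = 7715 ⇒ total 8277
20–39: 4419 × 0.954 = 4216
40–59: 12784 × 0.964 = 12324
60+: 23522 × 0.93 + 14827 × 0.387 = 21875 + 5738 = 27613
Net migration: 0–19 − 460 → 7817; 60+ + 130 → 27743
End of period: [7817, 4216, 12324, 27743]
— Period 3 —
Births: 4216 × 0.044 = 186 ; 12324 × 0.328 = 4042 ⇒ total 4228
20–39: 7817 × 0.954 = 7457
40–59: 4216 × 0.964 = 4064
60+: 12324 × 0.93 + 27743 × 0.387 = 11461 + 10737 = 22198
Net migration: 0–19 − 460 → 3768; 60+ + 130 → 22328
End of period: [3768, 7457, 4064, 22328]
— Period 4 —
Births: 7457 × 0.044 = 328 ; 4064 × 0.328 = 1333 ⇒ total 1661
20–39: 3768 × 0.954 = 3595
40–59: 7457 × 0.964 = 7189
60+: 4064 × 0.93 + 22328 × 0.387 = 3780 + 8641 = 12421
Net migration: 0–19 − 460 → 1201; 60+ + 130 → 12551
End of period: [1201, 3595, 7189, 12551]
Scenario B total after 4 periods: 24536
Difference B − A = 24536 − 26155 = -1619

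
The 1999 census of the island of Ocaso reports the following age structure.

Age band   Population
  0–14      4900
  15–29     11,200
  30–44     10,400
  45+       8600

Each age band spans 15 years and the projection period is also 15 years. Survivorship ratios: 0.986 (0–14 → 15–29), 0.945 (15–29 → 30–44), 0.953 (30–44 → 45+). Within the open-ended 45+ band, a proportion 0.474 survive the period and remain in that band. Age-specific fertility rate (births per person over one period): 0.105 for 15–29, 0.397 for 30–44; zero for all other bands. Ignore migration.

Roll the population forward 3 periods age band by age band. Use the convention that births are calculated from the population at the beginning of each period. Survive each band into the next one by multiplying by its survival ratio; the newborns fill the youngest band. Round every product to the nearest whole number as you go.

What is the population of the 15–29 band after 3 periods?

4643

Period 1.
Births: 11200 * 0.105 = 1176, 10400 * 0.397 = 4129 ⇒ total 5305
15–29: 4900 * 0.986 = 4831
30–44: 11200 * 0.945 = 10584
45+: 10400 * 0.953 + 8600 * 0.474 = 9911 + 4076 = 13987
Population now: 0–14=5305, 15–29=4831, 30–44=10584, 45+=13987
Period 2.
Births: 4831 * 0.105 = 507, 10584 * 0.397 = 4202 ⇒ total 4709
15–29: 5305 * 0.986 = 5231
30–44: 4831 * 0.945 = 4565
45+: 10584 * 0.953 + 13987 * 0.474 = 10087 + 6630 = 16717
Population now: 0–14=4709, 15–29=5231, 30–44=4565, 45+=16717
Period 3.
Births: 5231 * 0.105 = 549, 4565 * 0.397 = 1812 ⇒ total 2361
15–29: 4709 * 0.986 = 4643
30–44: 5231 * 0.945 = 4943
45+: 4565 * 0.953 + 16717 * 0.474 = 4350 + 7924 = 12274
Population now: 0–14=2361, 15–29=4643, 30–44=4943, 45+=12274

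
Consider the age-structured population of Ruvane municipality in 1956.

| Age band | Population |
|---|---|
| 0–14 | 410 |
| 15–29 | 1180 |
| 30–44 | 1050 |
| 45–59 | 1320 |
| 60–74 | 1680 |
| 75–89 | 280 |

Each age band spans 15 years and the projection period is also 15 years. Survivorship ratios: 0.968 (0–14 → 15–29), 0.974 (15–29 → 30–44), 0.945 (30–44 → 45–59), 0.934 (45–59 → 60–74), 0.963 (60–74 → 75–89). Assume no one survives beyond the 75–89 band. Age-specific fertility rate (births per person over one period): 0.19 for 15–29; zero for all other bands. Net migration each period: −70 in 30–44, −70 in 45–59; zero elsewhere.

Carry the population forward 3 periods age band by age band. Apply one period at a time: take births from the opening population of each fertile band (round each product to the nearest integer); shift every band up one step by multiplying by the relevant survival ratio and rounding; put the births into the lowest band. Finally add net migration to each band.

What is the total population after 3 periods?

2201

(Groups numbered youngest = 1 to oldest = 6.)
After projecting period 1:
Births: 1180 × 0.19 = 224
Group 2: 410 × 0.968 = 397
Group 3: 1180 × 0.974 = 1149
Group 4: 1050 × 0.945 = 992
Group 5: 1320 × 0.934 = 1233
Group 6: 1680 × 0.963 = 1618
Net migration: Group 3 − 70 → 1079; Group 4 − 70 → 922
End of period: [224, 397, 1079, 922, 1233, 1618]
After projecting period 2:
Births: 397 × 0.19 = 75
Group 2: 224 × 0.968 = 217
Group 3: 397 × 0.974 = 387
Group 4: 1079 × 0.945 = 1020
Group 5: 922 × 0.934 = 861
Group 6: 1233 × 0.963 = 1187
Net migration: Group 3 − 70 → 317; Group 4 − 70 → 950
End of period: [75, 217, 317, 950, 861, 1187]
After projecting period 3:
Births: 217 × 0.19 = 41
Group 2: 75 × 0.968 = 73
Group 3: 217 × 0.974 = 211
Group 4: 317 × 0.945 = 300
Group 5: 950 × 0.934 = 887
Group 6: 861 × 0.963 = 829
Net migration: Group 3 − 70 → 141; Group 4 − 70 → 230
End of period: [41, 73, 141, 230, 887, 829]
Total after period 3: 41 + 73 + 141 + 230 + 887 + 829 = 2201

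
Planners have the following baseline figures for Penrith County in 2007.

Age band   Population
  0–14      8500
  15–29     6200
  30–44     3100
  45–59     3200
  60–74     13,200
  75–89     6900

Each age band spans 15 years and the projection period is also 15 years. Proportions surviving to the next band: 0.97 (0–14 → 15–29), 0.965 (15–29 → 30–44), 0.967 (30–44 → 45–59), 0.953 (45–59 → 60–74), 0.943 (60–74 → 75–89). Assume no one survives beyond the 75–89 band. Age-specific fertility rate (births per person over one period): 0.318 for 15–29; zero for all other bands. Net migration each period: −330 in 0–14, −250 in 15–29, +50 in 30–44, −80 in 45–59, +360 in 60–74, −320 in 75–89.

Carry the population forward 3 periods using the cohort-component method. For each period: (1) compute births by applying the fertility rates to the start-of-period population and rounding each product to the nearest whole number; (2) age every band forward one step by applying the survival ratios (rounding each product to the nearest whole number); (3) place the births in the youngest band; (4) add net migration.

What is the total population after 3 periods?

19254

After projecting period 1:
Births: 6200 × 0.318 = 1972
15–29: 8500 × 0.97 = 8245
30–44: 6200 × 0.965 = 5983
45–59: 3100 × 0.967 = 2998
60–74: 3200 × 0.953 = 3050
75–89: 13200 × 0.943 = 12448
Net migration: 0–14 − 330 → 1642; 15–29 − 250 → 7995; 30–44 + 50 → 6033; 45–59 − 80 → 2918; 60–74 + 360 → 3410; 75–89 − 320 → 12128
Population now: 0–14=1642, 15–29=7995, 30–44=6033, 45–59=2918, 60–74=3410, 75–89=12128
After projecting period 2:
Births: 7995 × 0.318 = 2542
15–29: 1642 × 0.97 = 1593
30–44: 7995 × 0.965 = 7715
45–59: 6033 × 0.967 = 5834
60–74: 2918 × 0.953 = 2781
75–89: 3410 × 0.943 = 3216
Net migration: 0–14 − 330 → 2212; 15–29 − 250 → 1343; 30–44 + 50 → 7765; 45–59 − 80 → 5754; 60–74 + 360 → 3141; 75–89 − 320 → 2896
Population now: 0–14=2212, 15–29=1343, 30–44=7765, 45–59=5754, 60–74=3141, 75–89=2896
After projecting period 3:
Births: 1343 × 0.318 = 427
15–29: 2212 × 0.97 = 2146
30–44: 1343 × 0.965 = 1296
45–59: 7765 × 0.967 = 7509
60–74: 5754 × 0.953 = 5484
75–89: 3141 × 0.943 = 2962
Net migration: 0–14 − 330 → 97; 15–29 − 250 → 1896; 30–44 + 50 → 1346; 45–59 − 80 → 7429; 60–74 + 360 → 5844; 75–89 − 320 → 2642
Population now: 0–14=97, 15–29=1896, 30–44=1346, 45–59=7429, 60–74=5844, 75–89=2642
Total after period 3: 97 + 1896 + 1346 + 7429 + 5844 + 2642 = 19254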